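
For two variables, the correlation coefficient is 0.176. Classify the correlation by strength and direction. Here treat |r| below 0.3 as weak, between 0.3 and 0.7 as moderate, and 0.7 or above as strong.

weak positive

r = 0.176 > 0 so the relationship is positive.
|r| = 0.176, which falls in the weak range.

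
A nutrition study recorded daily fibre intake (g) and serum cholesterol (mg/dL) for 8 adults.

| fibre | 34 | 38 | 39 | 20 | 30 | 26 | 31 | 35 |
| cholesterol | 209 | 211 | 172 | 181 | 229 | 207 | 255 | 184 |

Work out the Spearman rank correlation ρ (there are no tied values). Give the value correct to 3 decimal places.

Rank fibre: 5, 7, 8, 1, 3, 2, 4, 6
Rank cholesterol: 5, 6, 1, 2, 7, 4, 8, 3
d = rank(fibre) − rank(cholesterol): 0, 1, 7, -1, -4, -2, -4, 3; Σd² = 96
ρ = 1 − 6Σd² / [n(n²−1)] = 1 − 6×96 / (8×63) = 1 − 576/504 ≈ -0.143

-0.143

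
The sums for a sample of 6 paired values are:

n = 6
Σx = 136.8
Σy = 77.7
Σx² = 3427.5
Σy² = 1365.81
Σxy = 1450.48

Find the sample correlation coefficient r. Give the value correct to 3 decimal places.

r = (nΣxy − ΣxΣy) / √[(nΣx² − (Σx)²)(nΣy² − (Σy)²)]
Numerator: 6×1450.48 − 136.8×77.7 = -1926.48
Denominator: √[(20565 − 18714.24)(8194.86 − 6037.29)] = √[1850.76 × 2157.57] = 1998.2853
r = -1926.48 / 1998.2853 ≈ -0.964

-0.964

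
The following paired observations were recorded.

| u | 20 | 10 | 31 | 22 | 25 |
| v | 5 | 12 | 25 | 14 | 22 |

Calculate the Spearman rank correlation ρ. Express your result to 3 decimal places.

0.900

Rank u: 2, 1, 5, 3, 4
Rank v: 1, 2, 5, 3, 4
d = rank(u) − rank(v): 1, -1, 0, 0, 0; Σd² = 2
ρ = 1 − 6Σd² / [n(n²−1)] = 1 − 6×2 / (5×24) = 1 − 12/120 ≈ 0.900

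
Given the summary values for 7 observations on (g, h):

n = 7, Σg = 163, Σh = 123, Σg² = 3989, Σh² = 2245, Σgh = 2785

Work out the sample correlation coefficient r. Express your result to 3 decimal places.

-0.622

r = (nΣgh − ΣgΣh) / √[(nΣg² − (Σg)²)(nΣh² − (Σh)²)]
Numerator: 7×2785 − 163×123 = -554
Denominator: √[(27923 − 26569)(15715 − 15129)] = √[1354 × 586] = 890.7547
r = -554 / 890.7547 ≈ -0.622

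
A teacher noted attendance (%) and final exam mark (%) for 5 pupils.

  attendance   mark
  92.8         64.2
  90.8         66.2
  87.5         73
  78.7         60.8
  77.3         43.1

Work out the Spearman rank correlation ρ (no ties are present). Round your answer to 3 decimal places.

0.600

Rank attendance: 5, 4, 3, 2, 1
Rank mark: 3, 4, 5, 2, 1
d = rank(attendance) − rank(mark): 2, 0, -2, 0, 0; Σd² = 8
ρ = 1 − 6Σd² / [n(n²−1)] = 1 − 6×8 / (5×24) = 1 − 48/120 ≈ 0.600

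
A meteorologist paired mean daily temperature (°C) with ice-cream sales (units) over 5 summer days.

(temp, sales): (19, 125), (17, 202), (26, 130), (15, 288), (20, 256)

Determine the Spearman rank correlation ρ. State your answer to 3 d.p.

Rank temp: 3, 2, 5, 1, 4
Rank sales: 1, 3, 2, 5, 4
d = rank(temp) − rank(sales): 2, -1, 3, -4, 0; Σd² = 30
ρ = 1 − 6Σd² / [n(n²−1)] = 1 − 6×30 / (5×24) = 1 − 180/120 ≈ -0.500

-0.500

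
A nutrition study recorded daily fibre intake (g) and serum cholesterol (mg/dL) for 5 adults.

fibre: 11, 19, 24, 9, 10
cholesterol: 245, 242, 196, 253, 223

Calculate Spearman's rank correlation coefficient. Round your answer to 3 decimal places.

Rank fibre: 3, 4, 5, 1, 2
Rank cholesterol: 4, 3, 1, 5, 2
d = rank(fibre) − rank(cholesterol): -1, 1, 4, -4, 0; Σd² = 34
ρ = 1 − 6Σd² / [n(n²−1)] = 1 − 6×34 / (5×24) = 1 − 204/120 ≈ -0.700

-0.700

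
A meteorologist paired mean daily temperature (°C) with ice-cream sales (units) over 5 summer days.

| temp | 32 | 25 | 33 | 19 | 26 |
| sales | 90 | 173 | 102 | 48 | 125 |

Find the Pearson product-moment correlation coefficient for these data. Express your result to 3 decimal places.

0.197

n = 5, Σx = 135, Σy = 538, Σx² = 3775, Σy² = 66362, Σxy = 14733
nΣxy − ΣxΣy = 73665 − 72630 = 1035
nΣx² − (Σx)² = 18875 − 18225 = 650; nΣy² − (Σy)² = 331810 − 289444 = 42366
r = 1035 / √(650 × 42366) = 1035 / 5247.6566 ≈ 0.197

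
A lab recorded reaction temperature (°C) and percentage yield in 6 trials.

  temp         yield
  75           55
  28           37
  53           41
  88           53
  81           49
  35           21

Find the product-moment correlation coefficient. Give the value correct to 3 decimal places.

0.844

n = 6, Σx = 360, Σy = 256, Σx² = 24748, Σy² = 11726, Σxy = 16702
nΣxy − ΣxΣy = 100212 − 92160 = 8052
nΣx² − (Σx)² = 148488 − 129600 = 18888; nΣy² − (Σy)² = 70356 − 65536 = 4820
r = 8052 / √(18888 × 4820) = 8052 / 9541.4967 ≈ 0.844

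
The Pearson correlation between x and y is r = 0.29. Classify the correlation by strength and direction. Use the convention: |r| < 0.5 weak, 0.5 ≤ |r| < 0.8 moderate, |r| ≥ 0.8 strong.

r = 0.29 > 0 so the relationship is positive.
|r| = 0.29, which falls in the weak range.

weak positive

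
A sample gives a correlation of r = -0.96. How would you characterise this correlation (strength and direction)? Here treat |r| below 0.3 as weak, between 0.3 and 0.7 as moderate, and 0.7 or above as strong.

strong negative

r = -0.96 < 0 so the relationship is negative.
|r| = 0.96, which falls in the strong range.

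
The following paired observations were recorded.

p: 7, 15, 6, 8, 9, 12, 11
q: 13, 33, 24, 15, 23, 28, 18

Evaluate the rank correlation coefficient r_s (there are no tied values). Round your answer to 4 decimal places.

0.6071

Rank p: 2, 7, 1, 3, 4, 6, 5
Rank q: 1, 7, 5, 2, 4, 6, 3
d = rank(p) − rank(q): 1, 0, -4, 1, 0, 0, 2; Σd² = 22
ρ = 1 − 6Σd² / [n(n²−1)] = 1 − 6×22 / (7×48) = 1 − 132/336 ≈ 0.6071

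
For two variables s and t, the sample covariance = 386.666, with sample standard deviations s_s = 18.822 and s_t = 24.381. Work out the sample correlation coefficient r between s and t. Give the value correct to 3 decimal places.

0.843

r = Cov(s,t) / (s_s · s_t) = 386.666 / (18.822 × 24.381)
  = 386.666 / 458.8992 ≈ 0.843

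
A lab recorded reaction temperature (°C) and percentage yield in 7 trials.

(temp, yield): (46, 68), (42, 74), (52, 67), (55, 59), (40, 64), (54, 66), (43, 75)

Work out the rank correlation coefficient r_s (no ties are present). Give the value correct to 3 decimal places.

Rank temp: 4, 2, 5, 7, 1, 6, 3
Rank yield: 5, 6, 4, 1, 2, 3, 7
d = rank(temp) − rank(yield): -1, -4, 1, 6, -1, 3, -4; Σd² = 80
ρ = 1 − 6Σd² / [n(n²−1)] = 1 − 6×80 / (7×48) = 1 − 480/336 ≈ -0.429

-0.429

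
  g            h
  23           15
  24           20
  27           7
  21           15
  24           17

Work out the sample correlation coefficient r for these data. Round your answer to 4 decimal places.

n = 5, Σg = 119, Σh = 74, Σg² = 2851, Σh² = 1188, Σgh = 1737
nΣgh − ΣgΣh = 8685 − 8806 = -121
nΣg² − (Σg)² = 14255 − 14161 = 94; nΣh² − (Σh)² = 5940 − 5476 = 464
r = -121 / √(94 × 464) = -121 / 208.8444 ≈ -0.5794

-0.5794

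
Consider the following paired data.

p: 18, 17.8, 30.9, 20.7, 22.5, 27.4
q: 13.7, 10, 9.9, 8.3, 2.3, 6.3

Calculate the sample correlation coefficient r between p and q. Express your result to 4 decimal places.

n = 6, Σp = 137.3, Σq = 50.5, Σp² = 3281.15, Σq² = 499.57, Σpq = 1126.69
nΣpq − ΣpΣq = 6760.14 − 6933.65 = -173.51
nΣp² − (Σp)² = 19686.9 − 18851.29 = 835.61; nΣq² − (Σq)² = 2997.42 − 2550.25 = 447.17
r = -173.51 / √(835.61 × 447.17) = -173.51 / 611.2771 ≈ -0.2838

-0.2838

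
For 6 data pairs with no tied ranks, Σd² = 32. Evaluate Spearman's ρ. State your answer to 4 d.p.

0.0857

ρ = 1 − 6Σd² / [n(n²−1)] = 1 − 6×32 / (6×35)
  = 1 − 192/210 = 1 − 0.91429 ≈ 0.0857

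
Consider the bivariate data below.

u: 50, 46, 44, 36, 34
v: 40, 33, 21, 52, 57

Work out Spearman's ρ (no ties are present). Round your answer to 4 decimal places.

-0.6000

Rank u: 5, 4, 3, 2, 1
Rank v: 3, 2, 1, 4, 5
d = rank(u) − rank(v): 2, 2, 2, -2, -4; Σd² = 32
ρ = 1 − 6Σd² / [n(n²−1)] = 1 − 6×32 / (5×24) = 1 − 192/120 ≈ -0.6000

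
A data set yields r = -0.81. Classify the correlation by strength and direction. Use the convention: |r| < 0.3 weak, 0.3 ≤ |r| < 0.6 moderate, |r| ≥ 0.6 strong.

strong negative

r = -0.81 < 0 so the relationship is negative.
|r| = 0.81, which falls in the strong range.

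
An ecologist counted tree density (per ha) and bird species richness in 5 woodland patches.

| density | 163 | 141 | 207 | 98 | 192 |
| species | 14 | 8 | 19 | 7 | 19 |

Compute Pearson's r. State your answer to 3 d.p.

0.947

n = 5, Σx = 801, Σy = 67, Σx² = 135767, Σy² = 1031, Σxy = 11677
nΣxy − ΣxΣy = 58385 − 53667 = 4718
nΣx² − (Σx)² = 678835 − 641601 = 37234; nΣy² − (Σy)² = 5155 − 4489 = 666
r = 4718 / √(37234 × 666) = 4718 / 4979.7434 ≈ 0.947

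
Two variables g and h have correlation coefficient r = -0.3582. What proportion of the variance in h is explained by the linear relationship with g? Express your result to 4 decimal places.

r² = (-0.3582)² = 0.1283

0.1283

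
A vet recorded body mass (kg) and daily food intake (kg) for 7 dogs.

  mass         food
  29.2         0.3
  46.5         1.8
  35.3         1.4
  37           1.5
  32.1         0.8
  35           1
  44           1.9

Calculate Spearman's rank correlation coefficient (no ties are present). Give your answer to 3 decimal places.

Rank mass: 1, 7, 4, 5, 2, 3, 6
Rank food: 1, 6, 4, 5, 2, 3, 7
d = rank(mass) − rank(food): 0, 1, 0, 0, 0, 0, -1; Σd² = 2
ρ = 1 − 6Σd² / [n(n²−1)] = 1 − 6×2 / (7×48) = 1 − 12/336 ≈ 0.964

0.964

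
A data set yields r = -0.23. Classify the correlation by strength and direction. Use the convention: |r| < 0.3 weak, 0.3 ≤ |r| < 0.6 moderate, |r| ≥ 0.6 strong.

weak negative

r = -0.23 < 0 so the relationship is negative.
|r| = 0.23, which falls in the weak range.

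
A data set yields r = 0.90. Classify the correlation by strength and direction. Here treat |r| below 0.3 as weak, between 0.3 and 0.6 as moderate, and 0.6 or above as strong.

strong positive

r = 0.90 > 0 so the relationship is positive.
|r| = 0.90, which falls in the strong range.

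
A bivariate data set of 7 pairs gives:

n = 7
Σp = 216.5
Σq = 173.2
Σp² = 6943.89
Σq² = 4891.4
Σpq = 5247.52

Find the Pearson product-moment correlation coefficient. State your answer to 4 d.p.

-0.2821

r = (nΣpq − ΣpΣq) / √[(nΣp² − (Σp)²)(nΣq² − (Σq)²)]
Numerator: 7×5247.52 − 216.5×173.2 = -765.16
Denominator: √[(48607.23 − 46872.25)(34239.8 − 29998.24)] = √[1734.98 × 4241.56] = 2712.7517
r = -765.16 / 2712.7517 ≈ -0.2821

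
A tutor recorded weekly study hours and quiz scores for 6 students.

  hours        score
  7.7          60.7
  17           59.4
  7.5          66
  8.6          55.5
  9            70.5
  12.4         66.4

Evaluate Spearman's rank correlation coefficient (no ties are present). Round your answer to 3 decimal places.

Rank hours: 2, 6, 1, 3, 4, 5
Rank score: 3, 2, 4, 1, 6, 5
d = rank(hours) − rank(score): -1, 4, -3, 2, -2, 0; Σd² = 34
ρ = 1 − 6Σd² / [n(n²−1)] = 1 − 6×34 / (6×35) = 1 − 204/210 ≈ 0.029

0.029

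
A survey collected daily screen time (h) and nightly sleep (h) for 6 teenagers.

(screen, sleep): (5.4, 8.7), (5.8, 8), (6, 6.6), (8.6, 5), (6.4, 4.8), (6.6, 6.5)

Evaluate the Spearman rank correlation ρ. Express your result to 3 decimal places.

Rank screen: 1, 2, 3, 6, 4, 5
Rank sleep: 6, 5, 4, 2, 1, 3
d = rank(screen) − rank(sleep): -5, -3, -1, 4, 3, 2; Σd² = 64
ρ = 1 − 6Σd² / [n(n²−1)] = 1 − 6×64 / (6×35) = 1 − 384/210 ≈ -0.829

-0.829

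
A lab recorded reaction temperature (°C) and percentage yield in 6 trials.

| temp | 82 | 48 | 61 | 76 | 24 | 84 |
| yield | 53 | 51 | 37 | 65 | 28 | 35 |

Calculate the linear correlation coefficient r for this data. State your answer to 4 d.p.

n = 6, Σx = 375, Σy = 269, Σx² = 26157, Σy² = 13013, Σxy = 17603
nΣxy − ΣxΣy = 105618 − 100875 = 4743
nΣx² − (Σx)² = 156942 − 140625 = 16317; nΣy² − (Σy)² = 78078 − 72361 = 5717
r = 4743 / √(16317 × 5717) = 4743 / 9658.3792 ≈ 0.4911

0.4911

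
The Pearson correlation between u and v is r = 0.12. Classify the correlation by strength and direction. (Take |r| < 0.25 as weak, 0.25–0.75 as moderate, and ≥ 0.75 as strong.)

weak positive

r = 0.12 > 0 so the relationship is positive.
|r| = 0.12, which falls in the weak range.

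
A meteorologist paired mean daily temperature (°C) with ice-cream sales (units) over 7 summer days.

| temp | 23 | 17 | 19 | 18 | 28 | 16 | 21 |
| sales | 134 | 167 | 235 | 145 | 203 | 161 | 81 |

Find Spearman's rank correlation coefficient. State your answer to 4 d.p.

-0.0714

Rank temp: 6, 2, 4, 3, 7, 1, 5
Rank sales: 2, 5, 7, 3, 6, 4, 1
d = rank(temp) − rank(sales): 4, -3, -3, 0, 1, -3, 4; Σd² = 60
ρ = 1 − 6Σd² / [n(n²−1)] = 1 − 6×60 / (7×48) = 1 − 360/336 ≈ -0.0714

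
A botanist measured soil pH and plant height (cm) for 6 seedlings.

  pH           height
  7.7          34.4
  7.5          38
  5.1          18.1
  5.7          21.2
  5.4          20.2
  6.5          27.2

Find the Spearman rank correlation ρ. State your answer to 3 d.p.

0.943

Rank pH: 6, 5, 1, 3, 2, 4
Rank height: 5, 6, 1, 3, 2, 4
d = rank(pH) − rank(height): 1, -1, 0, 0, 0, 0; Σd² = 2
ρ = 1 − 6Σd² / [n(n²−1)] = 1 − 6×2 / (6×35) = 1 − 12/210 ≈ 0.943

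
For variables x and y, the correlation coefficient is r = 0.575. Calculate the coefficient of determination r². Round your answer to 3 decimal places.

0.331

r² = (0.575)² = 0.331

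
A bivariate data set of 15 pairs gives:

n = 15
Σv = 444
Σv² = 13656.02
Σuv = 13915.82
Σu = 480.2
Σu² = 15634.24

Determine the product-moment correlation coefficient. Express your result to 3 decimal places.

-0.813

r = (nΣuv − ΣuΣv) / √[(nΣu² − (Σu)²)(nΣv² − (Σv)²)]
Numerator: 15×13915.82 − 480.2×444 = -4471.5
Denominator: √[(234513.6 − 230592.04)(204840.3 − 197136)] = √[3921.56 × 7704.3] = 5496.6239
r = -4471.5 / 5496.6239 ≈ -0.813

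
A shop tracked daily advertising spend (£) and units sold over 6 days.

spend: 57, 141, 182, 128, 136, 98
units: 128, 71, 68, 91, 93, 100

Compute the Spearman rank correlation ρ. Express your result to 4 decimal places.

Rank spend: 1, 5, 6, 3, 4, 2
Rank units: 6, 2, 1, 3, 4, 5
d = rank(spend) − rank(units): -5, 3, 5, 0, 0, -3; Σd² = 68
ρ = 1 − 6Σd² / [n(n²−1)] = 1 − 6×68 / (6×35) = 1 − 408/210 ≈ -0.9429

-0.9429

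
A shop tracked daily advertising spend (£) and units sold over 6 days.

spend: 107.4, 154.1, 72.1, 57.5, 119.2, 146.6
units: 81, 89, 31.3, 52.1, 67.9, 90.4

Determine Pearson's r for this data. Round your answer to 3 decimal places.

n = 6, Σx = 656.9, Σy = 411.7, Σx² = 79486.43, Σy² = 30958.67, Σxy = 49013.1
nΣxy − ΣxΣy = 294078.6 − 270445.73 = 23632.87
nΣx² − (Σx)² = 476918.58 − 431517.61 = 45400.97; nΣy² − (Σy)² = 185752.02 − 169496.89 = 16255.13
r = 23632.87 / √(45400.97 × 16255.13) = 23632.87 / 27166.1309 ≈ 0.870

0.870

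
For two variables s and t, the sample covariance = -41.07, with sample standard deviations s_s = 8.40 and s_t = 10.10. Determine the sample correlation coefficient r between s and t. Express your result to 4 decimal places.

r = Cov(s,t) / (s_s · s_t) = -41.07 / (8.40 × 10.10)
  = -41.07 / 84.8400 ≈ -0.4841

-0.4841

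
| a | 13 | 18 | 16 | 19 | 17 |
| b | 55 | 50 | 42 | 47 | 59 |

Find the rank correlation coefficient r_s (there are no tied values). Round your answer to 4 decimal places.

-0.2000

Rank a: 1, 4, 2, 5, 3
Rank b: 4, 3, 1, 2, 5
d = rank(a) − rank(b): -3, 1, 1, 3, -2; Σd² = 24
ρ = 1 − 6Σd² / [n(n²−1)] = 1 − 6×24 / (5×24) = 1 − 144/120 ≈ -0.2000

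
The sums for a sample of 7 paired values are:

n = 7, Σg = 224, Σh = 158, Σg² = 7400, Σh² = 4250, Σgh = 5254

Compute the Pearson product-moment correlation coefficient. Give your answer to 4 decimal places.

0.4971

r = (nΣgh − ΣgΣh) / √[(nΣg² − (Σg)²)(nΣh² − (Σh)²)]
Numerator: 7×5254 − 224×158 = 1386
Denominator: √[(51800 − 50176)(29750 − 24964)] = √[1624 × 4786] = 2787.9139
r = 1386 / 2787.9139 ≈ 0.4971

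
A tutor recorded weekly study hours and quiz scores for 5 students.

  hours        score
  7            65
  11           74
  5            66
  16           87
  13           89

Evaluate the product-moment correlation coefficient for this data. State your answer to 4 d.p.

0.9192

n = 5, Σx = 52, Σy = 381, Σx² = 620, Σy² = 29547, Σxy = 4148
nΣxy − ΣxΣy = 20740 − 19812 = 928
nΣx² − (Σx)² = 3100 − 2704 = 396; nΣy² − (Σy)² = 147735 − 145161 = 2574
r = 928 / √(396 × 2574) = 928 / 1009.6059 ≈ 0.9192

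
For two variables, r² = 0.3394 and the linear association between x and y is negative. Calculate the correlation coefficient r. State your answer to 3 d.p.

|r| = √0.3394 = 0.583
The association is negative, so r = −0.583.

-0.583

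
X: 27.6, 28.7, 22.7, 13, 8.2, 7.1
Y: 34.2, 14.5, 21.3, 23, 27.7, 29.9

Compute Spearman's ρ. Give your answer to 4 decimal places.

Rank X: 5, 6, 4, 3, 2, 1
Rank Y: 6, 1, 2, 3, 4, 5
d = rank(X) − rank(Y): -1, 5, 2, 0, -2, -4; Σd² = 50
ρ = 1 − 6Σd² / [n(n²−1)] = 1 − 6×50 / (6×35) = 1 − 300/210 ≈ -0.4286

-0.4286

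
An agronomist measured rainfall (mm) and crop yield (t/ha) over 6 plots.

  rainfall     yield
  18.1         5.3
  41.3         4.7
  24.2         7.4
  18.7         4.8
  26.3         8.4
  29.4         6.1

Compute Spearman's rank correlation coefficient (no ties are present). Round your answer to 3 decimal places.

Rank rainfall: 1, 6, 3, 2, 4, 5
Rank yield: 3, 1, 5, 2, 6, 4
d = rank(rainfall) − rank(yield): -2, 5, -2, 0, -2, 1; Σd² = 38
ρ = 1 − 6Σd² / [n(n²−1)] = 1 − 6×38 / (6×35) = 1 − 228/210 ≈ -0.086

-0.086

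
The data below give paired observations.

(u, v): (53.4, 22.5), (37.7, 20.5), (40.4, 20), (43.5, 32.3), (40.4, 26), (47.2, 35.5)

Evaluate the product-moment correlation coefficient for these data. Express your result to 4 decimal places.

0.2746

n = 6, Σu = 262.6, Σv = 156.8, Σu² = 11657.26, Σv² = 4306.04, Σuv = 6913.4
nΣuv − ΣuΣv = 41480.4 − 41175.68 = 304.72
nΣu² − (Σu)² = 69943.56 − 68958.76 = 984.8; nΣv² − (Σv)² = 25836.24 − 24586.24 = 1250
r = 304.72 / √(984.8 × 1250) = 304.72 / 1109.5044 ≈ 0.2746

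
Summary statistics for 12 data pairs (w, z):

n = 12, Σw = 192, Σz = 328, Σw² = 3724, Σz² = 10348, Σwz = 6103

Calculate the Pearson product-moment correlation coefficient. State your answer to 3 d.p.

0.900

r = (nΣwz − ΣwΣz) / √[(nΣw² − (Σw)²)(nΣz² − (Σz)²)]
Numerator: 12×6103 − 192×328 = 10260
Denominator: √[(44688 − 36864)(124176 − 107584)] = √[7824 × 16592] = 11393.6740
r = 10260 / 11393.6740 ≈ 0.900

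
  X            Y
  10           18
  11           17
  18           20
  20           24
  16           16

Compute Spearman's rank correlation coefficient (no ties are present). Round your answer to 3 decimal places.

Rank X: 1, 2, 4, 5, 3
Rank Y: 3, 2, 4, 5, 1
d = rank(X) − rank(Y): -2, 0, 0, 0, 2; Σd² = 8
ρ = 1 − 6Σd² / [n(n²−1)] = 1 − 6×8 / (5×24) = 1 − 48/120 ≈ 0.600

0.600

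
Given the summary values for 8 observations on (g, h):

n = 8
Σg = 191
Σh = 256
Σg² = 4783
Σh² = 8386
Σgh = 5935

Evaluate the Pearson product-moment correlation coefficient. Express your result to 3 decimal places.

r = (nΣgh − ΣgΣh) / √[(nΣg² − (Σg)²)(nΣh² − (Σh)²)]
Numerator: 8×5935 − 191×256 = -1416
Denominator: √[(38264 − 36481)(67088 − 65536)] = √[1783 × 1552] = 1663.4951
r = -1416 / 1663.4951 ≈ -0.851

-0.851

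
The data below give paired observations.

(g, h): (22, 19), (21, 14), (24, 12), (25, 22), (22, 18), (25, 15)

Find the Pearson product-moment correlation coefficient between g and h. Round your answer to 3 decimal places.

0.137

n = 6, Σg = 139, Σh = 100, Σg² = 3235, Σh² = 1734, Σgh = 2321
nΣgh − ΣgΣh = 13926 − 13900 = 26
nΣg² − (Σg)² = 19410 − 19321 = 89; nΣh² − (Σh)² = 10404 − 10000 = 404
r = 26 / √(89 × 404) = 26 / 189.6207 ≈ 0.137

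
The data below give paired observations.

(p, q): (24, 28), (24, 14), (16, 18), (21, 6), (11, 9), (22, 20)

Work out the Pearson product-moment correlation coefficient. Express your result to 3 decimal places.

n = 6, Σp = 118, Σq = 95, Σp² = 2454, Σq² = 1821, Σpq = 1961
nΣpq − ΣpΣq = 11766 − 11210 = 556
nΣp² − (Σp)² = 14724 − 13924 = 800; nΣq² − (Σq)² = 10926 − 9025 = 1901
r = 556 / √(800 × 1901) = 556 / 1233.2072 ≈ 0.451

0.451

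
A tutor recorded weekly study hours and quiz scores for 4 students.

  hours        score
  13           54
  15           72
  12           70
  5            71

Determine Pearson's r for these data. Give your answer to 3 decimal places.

n = 4, Σx = 45, Σy = 267, Σx² = 563, Σy² = 18041, Σxy = 2977
nΣxy − ΣxΣy = 11908 − 12015 = -107
nΣx² − (Σx)² = 2252 − 2025 = 227; nΣy² − (Σy)² = 72164 − 71289 = 875
r = -107 / √(227 × 875) = -107 / 445.6736 ≈ -0.240

-0.240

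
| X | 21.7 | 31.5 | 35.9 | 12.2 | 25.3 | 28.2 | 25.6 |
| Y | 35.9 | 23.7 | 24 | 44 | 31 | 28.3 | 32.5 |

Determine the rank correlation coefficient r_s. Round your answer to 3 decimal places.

-0.929

Rank X: 2, 6, 7, 1, 3, 5, 4
Rank Y: 6, 1, 2, 7, 4, 3, 5
d = rank(X) − rank(Y): -4, 5, 5, -6, -1, 2, -1; Σd² = 108
ρ = 1 − 6Σd² / [n(n²−1)] = 1 − 6×108 / (7×48) = 1 − 648/336 ≈ -0.929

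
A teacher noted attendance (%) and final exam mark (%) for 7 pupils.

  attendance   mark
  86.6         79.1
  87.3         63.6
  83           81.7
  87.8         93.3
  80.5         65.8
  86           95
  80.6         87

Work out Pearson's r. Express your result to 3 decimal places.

0.195

n = 7, Σx = 591.8, Σy = 565.5, Σx² = 50091.3, Σy² = 46605.19, Σxy = 47854.28
nΣxy − ΣxΣy = 334979.96 − 334662.9 = 317.06
nΣx² − (Σx)² = 350639.1 − 350227.24 = 411.86; nΣy² − (Σy)² = 326236.33 − 319790.25 = 6446.08
r = 317.06 / √(411.86 × 6446.08) = 317.06 / 1629.3810 ≈ 0.195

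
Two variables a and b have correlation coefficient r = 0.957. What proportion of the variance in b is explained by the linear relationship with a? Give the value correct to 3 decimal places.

r² = (0.957)² = 0.916

0.916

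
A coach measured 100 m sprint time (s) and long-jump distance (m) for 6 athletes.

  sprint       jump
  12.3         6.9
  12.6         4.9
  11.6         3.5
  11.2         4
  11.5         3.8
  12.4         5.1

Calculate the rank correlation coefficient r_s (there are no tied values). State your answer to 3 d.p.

0.543

Rank sprint: 4, 6, 3, 1, 2, 5
Rank jump: 6, 4, 1, 3, 2, 5
d = rank(sprint) − rank(jump): -2, 2, 2, -2, 0, 0; Σd² = 16
ρ = 1 − 6Σd² / [n(n²−1)] = 1 − 6×16 / (6×35) = 1 − 96/210 ≈ 0.543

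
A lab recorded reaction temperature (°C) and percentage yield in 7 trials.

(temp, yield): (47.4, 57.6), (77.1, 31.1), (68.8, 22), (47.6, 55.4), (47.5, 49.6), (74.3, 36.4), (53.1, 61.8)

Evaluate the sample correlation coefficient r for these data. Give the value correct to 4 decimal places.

n = 7, Σx = 415.8, Σy = 313.9, Σx² = 25786.72, Σy² = 15442.49, Σxy = 17620.79
nΣxy − ΣxΣy = 123345.53 − 130519.62 = -7174.09
nΣx² − (Σx)² = 180507.04 − 172889.64 = 7617.4; nΣy² − (Σy)² = 108097.43 − 98533.21 = 9564.22
r = -7174.09 / √(7617.4 × 9564.22) = -7174.09 / 8535.4841 ≈ -0.8405

-0.8405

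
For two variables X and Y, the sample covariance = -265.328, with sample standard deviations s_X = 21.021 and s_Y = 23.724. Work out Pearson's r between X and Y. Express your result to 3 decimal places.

-0.532

r = Cov(X,Y) / (s_X · s_Y) = -265.328 / (21.021 × 23.724)
  = -265.328 / 498.7022 ≈ -0.532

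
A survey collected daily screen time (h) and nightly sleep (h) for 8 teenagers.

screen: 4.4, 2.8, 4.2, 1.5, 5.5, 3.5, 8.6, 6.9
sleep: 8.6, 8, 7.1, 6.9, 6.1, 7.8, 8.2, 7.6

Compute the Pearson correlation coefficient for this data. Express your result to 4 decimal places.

n = 8, Σx = 37.4, Σy = 60.3, Σx² = 211.16, Σy² = 459.03, Σxy = 284.22
nΣxy − ΣxΣy = 2273.76 − 2255.22 = 18.54
nΣx² − (Σx)² = 1689.28 − 1398.76 = 290.52; nΣy² − (Σy)² = 3672.24 − 3636.09 = 36.15
r = 18.54 / √(290.52 × 36.15) = 18.54 / 102.4807 ≈ 0.1809

0.1809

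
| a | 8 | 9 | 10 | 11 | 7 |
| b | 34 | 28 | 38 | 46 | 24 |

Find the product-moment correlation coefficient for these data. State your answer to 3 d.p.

n = 5, Σa = 45, Σb = 170, Σa² = 415, Σb² = 6076, Σab = 1578
nΣab − ΣaΣb = 7890 − 7650 = 240
nΣa² − (Σa)² = 2075 − 2025 = 50; nΣb² − (Σb)² = 30380 − 28900 = 1480
r = 240 / √(50 × 1480) = 240 / 272.0294 ≈ 0.882

0.882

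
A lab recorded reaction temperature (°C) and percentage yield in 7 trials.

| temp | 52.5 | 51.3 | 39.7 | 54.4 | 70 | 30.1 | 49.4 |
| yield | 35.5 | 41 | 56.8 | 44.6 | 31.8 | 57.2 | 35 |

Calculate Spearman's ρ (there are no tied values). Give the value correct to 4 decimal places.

Rank temp: 5, 4, 2, 6, 7, 1, 3
Rank yield: 3, 4, 6, 5, 1, 7, 2
d = rank(temp) − rank(yield): 2, 0, -4, 1, 6, -6, 1; Σd² = 94
ρ = 1 − 6Σd² / [n(n²−1)] = 1 − 6×94 / (7×48) = 1 − 564/336 ≈ -0.6786

-0.6786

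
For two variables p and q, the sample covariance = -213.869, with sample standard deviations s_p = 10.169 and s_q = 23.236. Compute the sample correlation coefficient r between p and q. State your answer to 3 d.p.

r = Cov(p,q) / (s_p · s_q) = -213.869 / (10.169 × 23.236)
  = -213.869 / 236.2869 ≈ -0.905

-0.905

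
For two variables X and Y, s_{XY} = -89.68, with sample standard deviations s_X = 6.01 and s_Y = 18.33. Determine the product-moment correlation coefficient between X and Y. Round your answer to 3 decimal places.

r = Cov(X,Y) / (s_X · s_Y) = -89.68 / (6.01 × 18.33)
  = -89.68 / 110.1633 ≈ -0.814

-0.814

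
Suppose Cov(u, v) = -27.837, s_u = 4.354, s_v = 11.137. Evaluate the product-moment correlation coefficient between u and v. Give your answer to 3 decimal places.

-0.574

r = Cov(u,v) / (s_u · s_v) = -27.837 / (4.354 × 11.137)
  = -27.837 / 48.4905 ≈ -0.574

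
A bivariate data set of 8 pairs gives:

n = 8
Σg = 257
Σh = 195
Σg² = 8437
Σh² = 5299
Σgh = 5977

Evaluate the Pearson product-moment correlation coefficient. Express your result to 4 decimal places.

r = (nΣgh − ΣgΣh) / √[(nΣg² − (Σg)²)(nΣh² − (Σh)²)]
Numerator: 8×5977 − 257×195 = -2299
Denominator: √[(67496 − 66049)(42392 − 38025)] = √[1447 × 4367] = 2513.7719
r = -2299 / 2513.7719 ≈ -0.9146

-0.9146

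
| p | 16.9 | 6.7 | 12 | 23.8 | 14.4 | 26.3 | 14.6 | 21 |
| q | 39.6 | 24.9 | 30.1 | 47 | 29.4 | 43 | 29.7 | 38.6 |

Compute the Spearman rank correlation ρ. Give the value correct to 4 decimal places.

0.8810

Rank p: 5, 1, 2, 7, 3, 8, 4, 6
Rank q: 6, 1, 4, 8, 2, 7, 3, 5
d = rank(p) − rank(q): -1, 0, -2, -1, 1, 1, 1, 1; Σd² = 10
ρ = 1 − 6Σd² / [n(n²−1)] = 1 − 6×10 / (8×63) = 1 − 60/504 ≈ 0.8810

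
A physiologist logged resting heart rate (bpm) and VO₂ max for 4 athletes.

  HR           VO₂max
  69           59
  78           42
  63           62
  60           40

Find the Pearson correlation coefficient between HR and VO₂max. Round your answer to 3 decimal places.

-0.183

n = 4, Σx = 270, Σy = 203, Σx² = 18414, Σy² = 10689, Σxy = 13653
nΣxy − ΣxΣy = 54612 − 54810 = -198
nΣx² − (Σx)² = 73656 − 72900 = 756; nΣy² − (Σy)² = 42756 − 41209 = 1547
r = -198 / √(756 × 1547) = -198 / 1081.4490 ≈ -0.183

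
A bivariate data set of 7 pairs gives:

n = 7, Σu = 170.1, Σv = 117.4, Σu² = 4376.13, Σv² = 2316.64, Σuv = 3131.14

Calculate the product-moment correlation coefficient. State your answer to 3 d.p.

r = (nΣuv − ΣuΣv) / √[(nΣu² − (Σu)²)(nΣv² − (Σv)²)]
Numerator: 7×3131.14 − 170.1×117.4 = 1948.24
Denominator: √[(30632.91 − 28934.01)(16216.48 − 13782.76)] = √[1698.9 × 2433.72] = 2033.3831
r = 1948.24 / 2033.3831 ≈ 0.958

0.958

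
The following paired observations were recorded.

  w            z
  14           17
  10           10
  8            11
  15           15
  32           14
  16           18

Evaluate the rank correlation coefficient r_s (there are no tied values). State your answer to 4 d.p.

Rank w: 3, 2, 1, 4, 6, 5
Rank z: 5, 1, 2, 4, 3, 6
d = rank(w) − rank(z): -2, 1, -1, 0, 3, -1; Σd² = 16
ρ = 1 − 6Σd² / [n(n²−1)] = 1 − 6×16 / (6×35) = 1 − 96/210 ≈ 0.5429

0.5429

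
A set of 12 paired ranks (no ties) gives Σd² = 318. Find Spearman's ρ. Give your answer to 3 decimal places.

-0.112

ρ = 1 − 6Σd² / [n(n²−1)] = 1 − 6×318 / (12×143)
  = 1 − 1908/1716 = 1 − 1.1119 ≈ -0.112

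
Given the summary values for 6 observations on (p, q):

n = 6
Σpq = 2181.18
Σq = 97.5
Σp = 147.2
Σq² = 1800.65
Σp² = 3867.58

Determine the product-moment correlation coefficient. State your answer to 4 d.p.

r = (nΣpq − ΣpΣq) / √[(nΣp² − (Σp)²)(nΣq² − (Σq)²)]
Numerator: 6×2181.18 − 147.2×97.5 = -1264.92
Denominator: √[(23205.48 − 21667.84)(10803.9 − 9506.25)] = √[1537.64 × 1297.65] = 1412.5574
r = -1264.92 / 1412.5574 ≈ -0.8955

-0.8955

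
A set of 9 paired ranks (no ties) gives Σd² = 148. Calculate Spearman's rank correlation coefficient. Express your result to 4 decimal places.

-0.2333

ρ = 1 − 6Σd² / [n(n²−1)] = 1 − 6×148 / (9×80)
  = 1 − 888/720 = 1 − 1.23333 ≈ -0.2333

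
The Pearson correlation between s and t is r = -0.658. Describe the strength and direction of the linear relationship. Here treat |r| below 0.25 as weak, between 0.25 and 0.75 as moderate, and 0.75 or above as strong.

r = -0.658 < 0 so the relationship is negative.
|r| = 0.658, which falls in the moderate range.

moderate negative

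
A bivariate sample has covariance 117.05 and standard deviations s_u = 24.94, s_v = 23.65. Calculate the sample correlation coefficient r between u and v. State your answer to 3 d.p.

0.198

r = Cov(u,v) / (s_u · s_v) = 117.05 / (24.94 × 23.65)
  = 117.05 / 589.8310 ≈ 0.198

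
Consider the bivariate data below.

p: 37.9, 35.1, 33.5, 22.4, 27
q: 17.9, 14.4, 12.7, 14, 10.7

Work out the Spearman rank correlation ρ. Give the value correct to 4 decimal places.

Rank p: 5, 4, 3, 1, 2
Rank q: 5, 4, 2, 3, 1
d = rank(p) − rank(q): 0, 0, 1, -2, 1; Σd² = 6
ρ = 1 − 6Σd² / [n(n²−1)] = 1 − 6×6 / (5×24) = 1 − 36/120 ≈ 0.7000

0.7000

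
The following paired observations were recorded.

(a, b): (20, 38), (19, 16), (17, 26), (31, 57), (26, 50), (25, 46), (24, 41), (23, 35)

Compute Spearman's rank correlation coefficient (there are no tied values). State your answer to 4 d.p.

0.9524

Rank a: 3, 2, 1, 8, 7, 6, 5, 4
Rank b: 4, 1, 2, 8, 7, 6, 5, 3
d = rank(a) − rank(b): -1, 1, -1, 0, 0, 0, 0, 1; Σd² = 4
ρ = 1 − 6Σd² / [n(n²−1)] = 1 − 6×4 / (8×63) = 1 − 24/504 ≈ 0.9524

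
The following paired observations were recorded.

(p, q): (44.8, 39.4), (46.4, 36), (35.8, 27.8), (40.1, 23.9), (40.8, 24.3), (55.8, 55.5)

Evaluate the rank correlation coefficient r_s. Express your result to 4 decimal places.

Rank p: 4, 5, 1, 2, 3, 6
Rank q: 5, 4, 3, 1, 2, 6
d = rank(p) − rank(q): -1, 1, -2, 1, 1, 0; Σd² = 8
ρ = 1 − 6Σd² / [n(n²−1)] = 1 − 6×8 / (6×35) = 1 − 48/210 ≈ 0.7714

0.7714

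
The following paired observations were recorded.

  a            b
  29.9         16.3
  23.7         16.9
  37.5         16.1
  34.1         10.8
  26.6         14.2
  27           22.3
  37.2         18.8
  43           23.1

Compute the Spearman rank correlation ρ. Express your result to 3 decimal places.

Rank a: 4, 1, 7, 5, 2, 3, 6, 8
Rank b: 4, 5, 3, 1, 2, 7, 6, 8
d = rank(a) − rank(b): 0, -4, 4, 4, 0, -4, 0, 0; Σd² = 64
ρ = 1 − 6Σd² / [n(n²−1)] = 1 − 6×64 / (8×63) = 1 − 384/504 ≈ 0.238

0.238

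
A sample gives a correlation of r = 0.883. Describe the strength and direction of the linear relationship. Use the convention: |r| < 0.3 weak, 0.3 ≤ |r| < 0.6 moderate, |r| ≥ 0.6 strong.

strong positive

r = 0.883 > 0 so the relationship is positive.
|r| = 0.883, which falls in the strong range.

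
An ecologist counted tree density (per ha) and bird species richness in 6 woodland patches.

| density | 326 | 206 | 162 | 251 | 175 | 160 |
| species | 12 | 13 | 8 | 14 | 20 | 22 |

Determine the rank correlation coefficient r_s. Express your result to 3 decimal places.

Rank density: 6, 4, 2, 5, 3, 1
Rank species: 2, 3, 1, 4, 5, 6
d = rank(density) − rank(species): 4, 1, 1, 1, -2, -5; Σd² = 48
ρ = 1 − 6Σd² / [n(n²−1)] = 1 − 6×48 / (6×35) = 1 − 288/210 ≈ -0.371

-0.371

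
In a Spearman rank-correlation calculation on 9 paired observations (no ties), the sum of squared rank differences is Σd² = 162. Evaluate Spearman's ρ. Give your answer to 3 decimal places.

ρ = 1 − 6Σd² / [n(n²−1)] = 1 − 6×162 / (9×80)
  = 1 − 972/720 = 1 − 1.3500 ≈ -0.350

-0.350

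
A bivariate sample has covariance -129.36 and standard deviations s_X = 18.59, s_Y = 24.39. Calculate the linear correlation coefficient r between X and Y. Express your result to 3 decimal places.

-0.285

r = Cov(X,Y) / (s_X · s_Y) = -129.36 / (18.59 × 24.39)
  = -129.36 / 453.4101 ≈ -0.285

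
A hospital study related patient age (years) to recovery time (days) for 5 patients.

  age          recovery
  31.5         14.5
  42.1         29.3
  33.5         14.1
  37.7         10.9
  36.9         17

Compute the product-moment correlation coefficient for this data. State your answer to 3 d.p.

n = 5, Σx = 181.7, Σy = 85.8, Σx² = 6669.81, Σy² = 1675.36, Σxy = 3200.86
nΣxy − ΣxΣy = 16004.3 − 15589.86 = 414.44
nΣx² − (Σx)² = 33349.05 − 33014.89 = 334.16; nΣy² − (Σy)² = 8376.8 − 7361.64 = 1015.16
r = 414.44 / √(334.16 × 1015.16) = 414.44 / 582.4310 ≈ 0.712

0.712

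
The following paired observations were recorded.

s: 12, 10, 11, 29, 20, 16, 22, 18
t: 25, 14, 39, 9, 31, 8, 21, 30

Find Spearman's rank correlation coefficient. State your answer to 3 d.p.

-0.190

Rank s: 3, 1, 2, 8, 6, 4, 7, 5
Rank t: 5, 3, 8, 2, 7, 1, 4, 6
d = rank(s) − rank(t): -2, -2, -6, 6, -1, 3, 3, -1; Σd² = 100
ρ = 1 − 6Σd² / [n(n²−1)] = 1 − 6×100 / (8×63) = 1 − 600/504 ≈ -0.190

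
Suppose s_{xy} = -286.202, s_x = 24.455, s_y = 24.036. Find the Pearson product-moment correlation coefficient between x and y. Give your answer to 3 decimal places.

r = Cov(x,y) / (s_x · s_y) = -286.202 / (24.455 × 24.036)
  = -286.202 / 587.8004 ≈ -0.487

-0.487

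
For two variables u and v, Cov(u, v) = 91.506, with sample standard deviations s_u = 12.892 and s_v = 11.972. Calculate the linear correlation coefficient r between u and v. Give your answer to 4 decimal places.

0.5929

r = Cov(u,v) / (s_u · s_v) = 91.506 / (12.892 × 11.972)
  = 91.506 / 154.3430 ≈ 0.5929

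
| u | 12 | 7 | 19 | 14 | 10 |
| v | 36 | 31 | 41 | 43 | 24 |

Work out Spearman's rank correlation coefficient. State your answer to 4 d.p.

0.8000

Rank u: 3, 1, 5, 4, 2
Rank v: 3, 2, 4, 5, 1
d = rank(u) − rank(v): 0, -1, 1, -1, 1; Σd² = 4
ρ = 1 − 6Σd² / [n(n²−1)] = 1 − 6×4 / (5×24) = 1 − 24/120 ≈ 0.8000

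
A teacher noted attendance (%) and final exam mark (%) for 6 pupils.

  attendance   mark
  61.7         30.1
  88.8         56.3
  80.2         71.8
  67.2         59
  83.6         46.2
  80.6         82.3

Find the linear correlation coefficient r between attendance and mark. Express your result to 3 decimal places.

n = 6, Σx = 462.1, Σy = 345.7, Σx² = 36125.53, Σy² = 21619.67, Σxy = 27075.47
nΣxy − ΣxΣy = 162452.82 − 159747.97 = 2704.85
nΣx² − (Σx)² = 216753.18 − 213536.41 = 3216.77; nΣy² − (Σy)² = 129718.02 − 119508.49 = 10209.53
r = 2704.85 / √(3216.77 × 10209.53) = 2704.85 / 5730.7687 ≈ 0.472

0.472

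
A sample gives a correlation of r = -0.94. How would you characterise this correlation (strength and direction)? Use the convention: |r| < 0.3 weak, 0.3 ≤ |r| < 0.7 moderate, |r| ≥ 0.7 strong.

r = -0.94 < 0 so the relationship is negative.
|r| = 0.94, which falls in the strong range.

strong negative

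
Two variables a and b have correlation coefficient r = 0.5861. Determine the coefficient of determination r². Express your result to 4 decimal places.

r² = (0.5861)² = 0.3435

0.3435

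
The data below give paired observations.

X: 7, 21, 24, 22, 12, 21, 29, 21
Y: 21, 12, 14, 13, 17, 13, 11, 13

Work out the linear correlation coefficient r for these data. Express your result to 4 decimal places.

n = 8, ΣX = 157, ΣY = 114, ΣX² = 3417, ΣY² = 1698, ΣXY = 2090
nΣXY − ΣXΣY = 16720 − 17898 = -1178
nΣX² − (ΣX)² = 27336 − 24649 = 2687; nΣY² − (ΣY)² = 13584 − 12996 = 588
r = -1178 / √(2687 × 588) = -1178 / 1256.9630 ≈ -0.9372

-0.9372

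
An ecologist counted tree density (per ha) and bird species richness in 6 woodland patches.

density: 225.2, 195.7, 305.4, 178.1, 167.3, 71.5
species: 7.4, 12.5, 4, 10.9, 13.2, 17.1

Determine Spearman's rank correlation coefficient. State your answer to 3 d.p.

-0.943

Rank density: 5, 4, 6, 3, 2, 1
Rank species: 2, 4, 1, 3, 5, 6
d = rank(density) − rank(species): 3, 0, 5, 0, -3, -5; Σd² = 68
ρ = 1 − 6Σd² / [n(n²−1)] = 1 − 6×68 / (6×35) = 1 − 408/210 ≈ -0.943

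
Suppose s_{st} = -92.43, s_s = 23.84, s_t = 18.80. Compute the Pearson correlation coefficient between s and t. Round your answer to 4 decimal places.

r = Cov(s,t) / (s_s · s_t) = -92.43 / (23.84 × 18.80)
  = -92.43 / 448.1920 ≈ -0.2062

-0.2062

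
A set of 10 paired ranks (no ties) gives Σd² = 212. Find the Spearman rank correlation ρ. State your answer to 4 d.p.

-0.2848

ρ = 1 − 6Σd² / [n(n²−1)] = 1 − 6×212 / (10×99)
  = 1 − 1272/990 = 1 − 1.28485 ≈ -0.2848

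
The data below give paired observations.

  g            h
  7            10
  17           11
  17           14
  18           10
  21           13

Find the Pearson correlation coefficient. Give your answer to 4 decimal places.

0.5202

n = 5, Σg = 80, Σh = 58, Σg² = 1392, Σh² = 686, Σgh = 948
nΣgh − ΣgΣh = 4740 − 4640 = 100
nΣg² − (Σg)² = 6960 − 6400 = 560; nΣh² − (Σh)² = 3430 − 3364 = 66
r = 100 / √(560 × 66) = 100 / 192.2498 ≈ 0.5202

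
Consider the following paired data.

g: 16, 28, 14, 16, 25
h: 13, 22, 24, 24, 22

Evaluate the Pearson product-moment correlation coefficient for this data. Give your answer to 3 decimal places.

n = 5, Σg = 99, Σh = 105, Σg² = 2117, Σh² = 2289, Σgh = 2094
nΣgh − ΣgΣh = 10470 − 10395 = 75
nΣg² − (Σg)² = 10585 − 9801 = 784; nΣh² − (Σh)² = 11445 − 11025 = 420
r = 75 / √(784 × 420) = 75 / 573.8292 ≈ 0.131

0.131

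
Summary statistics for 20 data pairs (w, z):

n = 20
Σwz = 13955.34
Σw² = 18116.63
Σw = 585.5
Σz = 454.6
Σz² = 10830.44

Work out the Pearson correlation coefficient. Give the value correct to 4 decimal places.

r = (nΣwz − ΣwΣz) / √[(nΣw² − (Σw)²)(nΣz² − (Σz)²)]
Numerator: 20×13955.34 − 585.5×454.6 = 12938.5
Denominator: √[(362332.6 − 342810.25)(216608.8 − 206661.16)] = √[19522.35 × 9947.64] = 13935.6130
r = 12938.5 / 13935.6130 ≈ 0.9284

0.9284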